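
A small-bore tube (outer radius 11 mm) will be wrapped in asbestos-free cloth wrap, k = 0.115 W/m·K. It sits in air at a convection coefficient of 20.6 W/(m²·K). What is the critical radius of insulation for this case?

r_cr ≈ 5.58 mm

For a cylinder r_cr = k/h = 0.115/20.6
r_cr = 5.58 mm; since the bare radius (11 mm) is above r_cr, any added insulation will reduce heat loss.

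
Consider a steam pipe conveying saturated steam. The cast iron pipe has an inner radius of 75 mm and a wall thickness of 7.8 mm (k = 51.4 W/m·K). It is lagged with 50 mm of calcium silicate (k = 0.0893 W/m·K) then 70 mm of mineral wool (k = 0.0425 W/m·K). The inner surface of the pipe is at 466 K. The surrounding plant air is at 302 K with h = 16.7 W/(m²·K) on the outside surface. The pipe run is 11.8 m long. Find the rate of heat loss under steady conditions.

Q ≈ 782 W

Cylindrical conduction, so R = ln(r₂/r₁)/(2πkL) per layer, in series:
R_cast iron pipe wall = ln(82.8/75)/(2π×51.4×11.8) = 2.596×10^-5 K/W
R_calcium silicate = ln(132.8/82.8)/(2π×0.0893×11.8) = 0.07135 K/W
R_mineral wool = ln(202.8/132.8)/(2π×0.0425×11.8) = 0.1344 K/W
R_outer film = 1/(h_o·2πr_oL) = 1/(16.7×2π×0.2028×11.8) = 0.003982 K/W
R_total = 0.2097 K/W
Q = ΔT/R_total = 164/0.2097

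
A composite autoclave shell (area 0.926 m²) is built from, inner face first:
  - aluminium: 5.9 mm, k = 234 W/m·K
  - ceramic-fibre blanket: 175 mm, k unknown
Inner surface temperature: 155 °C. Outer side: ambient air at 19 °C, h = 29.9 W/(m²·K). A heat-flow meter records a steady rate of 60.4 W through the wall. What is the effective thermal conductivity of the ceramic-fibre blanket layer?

k ≈ 0.0853 W/(m·K)

Series thermal resistances:
R_aluminium = L/(kA) = 0.0059/(234×0.926) = 2.723×10^-5 K/W
R_outer film = 1/(h_o·A) = 1/(29.9×0.926) = 0.03612 K/W
Sum of known resistances R_other = 0.03614 K/W
Total R = ΔT/Q = 136/60.4 = 2.252 K/W
R_ceramic-fibre blanket = R_total − R_other = 2.216 K/W
k = L/(R·A) = 0.175/(2.216×0.926)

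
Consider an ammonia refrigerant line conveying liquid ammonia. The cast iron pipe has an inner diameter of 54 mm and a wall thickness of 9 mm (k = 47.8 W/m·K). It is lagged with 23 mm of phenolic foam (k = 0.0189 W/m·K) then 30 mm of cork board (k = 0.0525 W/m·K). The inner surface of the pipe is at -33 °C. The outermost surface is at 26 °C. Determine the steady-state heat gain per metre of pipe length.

q′ ≈ 10.9 W/m

For a radial system each layer contributes R = ln(r_out/r_in)/(2πkL); films add R = 1/(hA).
R_cast iron pipe wall = ln(36/27)/(2π×47.8×1) = 9.579×10^-4 K/W
R_phenolic foam = ln(59/36)/(2π×0.0189×1) = 4.16 K/W
R_cork board = ln(89/59)/(2π×0.0525×1) = 1.246 K/W
R_total = 5.407 K/W
Q = ΔT/R_total = 59/5.407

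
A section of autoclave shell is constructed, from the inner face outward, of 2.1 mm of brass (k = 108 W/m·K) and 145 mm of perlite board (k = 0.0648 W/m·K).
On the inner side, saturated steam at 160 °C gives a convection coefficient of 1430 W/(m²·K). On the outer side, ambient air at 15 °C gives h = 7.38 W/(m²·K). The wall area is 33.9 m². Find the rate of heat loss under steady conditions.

Treating each layer as a thermal resistance in series:
R_inner film = 1/(h_i·A) = 1/(1430×33.9) = 2.063×10^-5 K/W
R_brass = L/(kA) = 0.0021/(108×33.9) = 5.736×10^-7 K/W
R_perlite board = L/(kA) = 0.145/(0.0648×33.9) = 0.06601 K/W
R_outer film = 1/(h_o·A) = 1/(7.38×33.9) = 0.003997 K/W
R_total = 0.07003 K/W
Q = ΔT / R_total = 145 / 0.07003

Q ≈ 2070 W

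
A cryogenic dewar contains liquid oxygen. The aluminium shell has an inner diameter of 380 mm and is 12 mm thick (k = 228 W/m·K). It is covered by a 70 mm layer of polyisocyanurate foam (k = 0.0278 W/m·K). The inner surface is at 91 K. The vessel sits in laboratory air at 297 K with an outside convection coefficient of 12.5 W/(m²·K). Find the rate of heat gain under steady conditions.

Each spherical layer contributes R = (1/r_i − 1/r_o)/(4πk):
R_aluminium shell = (1/0.19 − 1/0.202)/(4π×228) = 1.091×10^-4 K/W
R_polyisocyanurate foam = (1/0.202 − 1/0.272)/(4π×0.0278) = 3.647 K/W
R_outer film = 1/(h·4πr_o²) = 1/(12.5×4π×0.272²) = 0.08605 K/W
R_total = 3.733 K/W
Q = ΔT/R_total = 206/3.733

Q ≈ 55.2 W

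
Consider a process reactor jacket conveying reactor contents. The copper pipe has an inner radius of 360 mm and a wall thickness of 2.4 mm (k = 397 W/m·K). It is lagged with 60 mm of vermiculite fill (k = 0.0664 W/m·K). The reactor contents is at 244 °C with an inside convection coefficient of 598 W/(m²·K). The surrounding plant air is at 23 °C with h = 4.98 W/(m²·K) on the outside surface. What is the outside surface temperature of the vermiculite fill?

T ≈ 60.7 °C

Radial resistances (cylindrical: R_cond = ln(r_o/r_i)/(2πkL), R_conv = 1/(h·2πrL)):
R_inner film = 1/(h_i·2πr₁L) = 1/(598×2π×0.36×1) = 7.393×10^-4 K/W
R_copper pipe wall = ln(362.4/360)/(2π×397×1) = 2.664×10^-6 K/W
R_vermiculite fill = ln(422.4/362.4)/(2π×0.0664×1) = 0.3672 K/W
R_outer film = 1/(h_o·2πr_oL) = 1/(4.98×2π×0.4224×1) = 0.07566 K/W
R_total = 0.4436 K/W
Q = ΔT/R_total = 221/0.4436
Q = 498 W/m
T_interface = T_inner − Q·ΣR(inner→interface) = 244 − 498×0.368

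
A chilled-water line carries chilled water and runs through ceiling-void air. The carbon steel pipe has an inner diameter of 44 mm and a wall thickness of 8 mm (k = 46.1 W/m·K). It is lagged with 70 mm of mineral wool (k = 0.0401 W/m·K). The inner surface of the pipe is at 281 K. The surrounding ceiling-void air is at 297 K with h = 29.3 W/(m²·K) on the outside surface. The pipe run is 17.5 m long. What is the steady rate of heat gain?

For a radial system each layer contributes R = ln(r_out/r_in)/(2πkL); films add R = 1/(hA).
R_carbon steel pipe wall = ln(30/22)/(2π×46.1×17.5) = 6.119×10^-5 K/W
R_mineral wool = ln(100/30)/(2π×0.0401×17.5) = 0.2731 K/W
R_outer film = 1/(h_o·2πr_oL) = 1/(29.3×2π×0.1×17.5) = 0.003104 K/W
R_total = 0.2762 K/W
Q = ΔT/R_total = 16/0.2762

Q ≈ 57.9 W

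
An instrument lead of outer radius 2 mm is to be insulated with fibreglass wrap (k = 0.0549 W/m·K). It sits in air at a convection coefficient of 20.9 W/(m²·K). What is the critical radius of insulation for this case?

r_cr ≈ 2.63 mm

For a cylinder r_cr = k/h = 0.0549/20.9
r_cr = 2.63 mm; since the bare radius (2 mm) is below r_cr, adding a thin layer of insulation will *increase* heat loss.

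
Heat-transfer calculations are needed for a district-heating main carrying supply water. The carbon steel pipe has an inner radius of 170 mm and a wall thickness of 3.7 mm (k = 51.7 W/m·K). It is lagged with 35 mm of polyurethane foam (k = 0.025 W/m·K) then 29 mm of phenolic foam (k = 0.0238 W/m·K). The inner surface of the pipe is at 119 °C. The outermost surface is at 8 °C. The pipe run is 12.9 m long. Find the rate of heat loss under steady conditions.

Q ≈ 702 W

Radial resistances (cylindrical: R_cond = ln(r_o/r_i)/(2πkL), R_conv = 1/(h·2πrL)):
R_carbon steel pipe wall = ln(173.7/170)/(2π×51.7×12.9) = 5.138×10^-6 K/W
R_polyurethane foam = ln(208.7/173.7)/(2π×0.025×12.9) = 0.09059 K/W
R_phenolic foam = ln(237.7/208.7)/(2π×0.0238×12.9) = 0.06745 K/W
R_total = 0.158 K/W
Q = ΔT/R_total = 111/0.158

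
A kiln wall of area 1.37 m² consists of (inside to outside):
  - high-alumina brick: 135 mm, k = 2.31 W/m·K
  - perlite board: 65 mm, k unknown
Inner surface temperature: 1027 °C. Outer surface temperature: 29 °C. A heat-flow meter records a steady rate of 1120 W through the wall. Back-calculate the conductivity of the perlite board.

k ≈ 0.0559 W/(m·K)

Series thermal resistances:
R_high-alumina brick = L/(kA) = 0.135/(2.31×1.37) = 0.04266 K/W
Sum of known resistances R_other = 0.04266 K/W
Total R = ΔT/Q = 998/1120 = 0.8911 K/W
R_perlite board = R_total − R_other = 0.8484 K/W
k = L/(R·A) = 0.065/(0.8484×1.37)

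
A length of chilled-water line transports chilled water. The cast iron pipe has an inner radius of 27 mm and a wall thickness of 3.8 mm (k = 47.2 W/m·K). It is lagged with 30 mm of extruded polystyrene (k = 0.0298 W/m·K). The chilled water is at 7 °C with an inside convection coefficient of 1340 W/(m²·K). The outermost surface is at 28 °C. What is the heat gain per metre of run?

Radial resistances (cylindrical: R_cond = ln(r_o/r_i)/(2πkL), R_conv = 1/(h·2πrL)):
R_inner film = 1/(h_i·2πr₁L) = 1/(1340×2π×0.027×1) = 0.004399 K/W
R_cast iron pipe wall = ln(30.8/27)/(2π×47.2×1) = 4.44×10^-4 K/W
R_extruded polystyrene = ln(60.8/30.8)/(2π×0.0298×1) = 3.632 K/W
R_total = 3.637 K/W
Q = ΔT/R_total = 21/3.637

q′ ≈ 5.77 W/m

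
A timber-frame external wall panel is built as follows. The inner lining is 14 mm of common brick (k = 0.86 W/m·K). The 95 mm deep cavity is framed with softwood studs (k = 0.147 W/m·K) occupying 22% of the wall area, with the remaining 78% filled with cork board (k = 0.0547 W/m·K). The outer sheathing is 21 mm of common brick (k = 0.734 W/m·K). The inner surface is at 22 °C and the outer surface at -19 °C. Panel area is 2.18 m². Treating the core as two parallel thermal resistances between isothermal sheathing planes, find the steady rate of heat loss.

Q ≈ 68.2 W

Sheathing layers in series; stud and cavity paths in parallel between them.
R_inner = 0.014/(0.86×2.18) = 0.007467 K/W
R_stud  = 0.095/(0.147×0.22×2.18) = 1.347 K/W
R_cav   = 0.095/(0.0547×0.78×2.18) = 1.021 K/W
1/R_core = 1/R_stud + 1/R_cav → R_core = 0.581 K/W
R_outer = 0.021/(0.734×2.18) = 0.01312 K/W
R_total = 0.6016 K/W
Q = ΔT/R_total = 41/0.6016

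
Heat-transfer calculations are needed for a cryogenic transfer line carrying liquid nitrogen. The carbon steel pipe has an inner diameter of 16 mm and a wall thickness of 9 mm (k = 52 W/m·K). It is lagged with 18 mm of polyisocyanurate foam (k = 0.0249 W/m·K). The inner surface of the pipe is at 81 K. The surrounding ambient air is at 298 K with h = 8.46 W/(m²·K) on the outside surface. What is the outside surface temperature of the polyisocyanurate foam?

T ≈ 275 K

For a radial system each layer contributes R = ln(r_out/r_in)/(2πkL); films add R = 1/(hA).
R_carbon steel pipe wall = ln(17/8)/(2π×52×1) = 0.002307 K/W
R_polyisocyanurate foam = ln(35/17)/(2π×0.0249×1) = 4.616 K/W
R_outer film = 1/(h_o·2πr_oL) = 1/(8.46×2π×0.035×1) = 0.5375 K/W
R_total = 5.156 K/W
Q = ΔT/R_total = 217/5.156
Q = 42.1 W/m
T_interface = T_inner + Q·ΣR(inner→interface) = 81 + 42.1×4.618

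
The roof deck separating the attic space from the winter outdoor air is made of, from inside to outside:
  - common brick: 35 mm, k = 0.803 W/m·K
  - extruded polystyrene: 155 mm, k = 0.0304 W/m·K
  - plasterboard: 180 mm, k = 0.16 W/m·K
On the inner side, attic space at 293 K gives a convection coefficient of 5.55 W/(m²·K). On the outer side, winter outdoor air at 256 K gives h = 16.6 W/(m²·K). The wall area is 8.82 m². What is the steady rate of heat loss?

Using the resistance-network approach (series):
R_inner film = 1/(h_i·A) = 1/(5.55×8.82) = 0.02043 K/W
R_common brick = L/(kA) = 0.035/(0.803×8.82) = 0.004942 K/W
R_extruded polystyrene = L/(kA) = 0.155/(0.0304×8.82) = 0.5781 K/W
R_plasterboard = L/(kA) = 0.18/(0.16×8.82) = 0.1276 K/W
R_outer film = 1/(h_o·A) = 1/(16.6×8.82) = 0.00683 K/W
R_total = 0.7378 K/W
Q = ΔT / R_total = 37 / 0.7378

Q ≈ 50.1 W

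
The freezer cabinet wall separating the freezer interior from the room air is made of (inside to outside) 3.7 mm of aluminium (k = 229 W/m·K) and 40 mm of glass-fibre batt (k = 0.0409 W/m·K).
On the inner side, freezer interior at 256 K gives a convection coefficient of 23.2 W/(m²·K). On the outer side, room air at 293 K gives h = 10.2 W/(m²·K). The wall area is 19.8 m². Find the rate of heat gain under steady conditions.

Series thermal resistances:
R_inner film = 1/(h_i·A) = 1/(23.2×19.8) = 0.002177 K/W
R_aluminium = L/(kA) = 0.0037/(229×19.8) = 8.16×10^-7 K/W
R_glass-fibre batt = L/(kA) = 0.04/(0.0409×19.8) = 0.04939 K/W
R_outer film = 1/(h_o·A) = 1/(10.2×19.8) = 0.004951 K/W
R_total = 0.05652 K/W
Q = ΔT / R_total = 37 / 0.05652

Q ≈ 655 W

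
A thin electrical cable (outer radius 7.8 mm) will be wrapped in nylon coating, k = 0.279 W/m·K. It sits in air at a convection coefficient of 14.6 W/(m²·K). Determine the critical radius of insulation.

For a cylinder r_cr = k/h = 0.279/14.6
r_cr = 19.1 mm; since the bare radius (7.8 mm) is below r_cr, adding a thin layer of insulation will *increase* heat loss.

r_cr ≈ 19.1 mm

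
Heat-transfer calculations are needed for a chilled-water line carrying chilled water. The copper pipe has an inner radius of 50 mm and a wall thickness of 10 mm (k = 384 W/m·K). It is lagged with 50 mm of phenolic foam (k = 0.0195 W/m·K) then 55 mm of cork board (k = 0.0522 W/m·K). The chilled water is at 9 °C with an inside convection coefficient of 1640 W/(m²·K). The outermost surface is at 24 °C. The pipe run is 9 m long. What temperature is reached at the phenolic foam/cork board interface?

T ≈ 21 °C

For a radial system each layer contributes R = ln(r_out/r_in)/(2πkL); films add R = 1/(hA).
R_inner film = 1/(h_i·2πr₁L) = 1/(1640×2π×0.05×9) = 2.157×10^-4 K/W
R_copper pipe wall = ln(60/50)/(2π×384×9) = 8.396×10^-6 K/W
R_phenolic foam = ln(110/60)/(2π×0.0195×9) = 0.5497 K/W
R_cork board = ln(165/110)/(2π×0.0522×9) = 0.1374 K/W
R_total = 0.6873 K/W
Q = ΔT/R_total = 15/0.6873
Q = 21.8 W
T_interface = T_inner + Q·ΣR(inner→interface) = 9 + 21.8×0.5499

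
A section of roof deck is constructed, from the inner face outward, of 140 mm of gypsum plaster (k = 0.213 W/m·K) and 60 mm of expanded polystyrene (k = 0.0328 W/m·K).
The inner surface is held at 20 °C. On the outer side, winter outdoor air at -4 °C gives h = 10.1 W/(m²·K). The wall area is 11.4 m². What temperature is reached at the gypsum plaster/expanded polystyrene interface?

Treating each layer as a thermal resistance in series:
R_gypsum plaster = L/(kA) = 0.14/(0.213×11.4) = 0.05766 K/W
R_expanded polystyrene = L/(kA) = 0.06/(0.0328×11.4) = 0.1605 K/W
R_outer film = 1/(h_o·A) = 1/(10.1×11.4) = 0.008685 K/W
R_total = 0.2268 K/W;  Q = ΔT/R_total = 24/0.2268 = 105.8 W
T_interface = T_inner − Q·ΣR(inner→interface) = 20 − 106×0.05766

T ≈ 13.9 °C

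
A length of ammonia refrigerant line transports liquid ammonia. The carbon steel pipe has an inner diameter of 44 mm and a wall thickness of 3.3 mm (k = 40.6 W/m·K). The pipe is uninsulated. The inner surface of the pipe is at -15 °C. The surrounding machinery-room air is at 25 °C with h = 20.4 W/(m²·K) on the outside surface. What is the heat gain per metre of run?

q′ ≈ 129 W/m

Radial resistances (cylindrical: R_cond = ln(r_o/r_i)/(2πkL), R_conv = 1/(h·2πrL)):
R_carbon steel pipe wall = ln(25.3/22)/(2π×40.6×1) = 5.479×10^-4 K/W
R_outer film = 1/(h_o·2πr_oL) = 1/(20.4×2π×0.0253×1) = 0.3084 K/W
R_total = 0.3089 K/W
Q = ΔT/R_total = 40/0.3089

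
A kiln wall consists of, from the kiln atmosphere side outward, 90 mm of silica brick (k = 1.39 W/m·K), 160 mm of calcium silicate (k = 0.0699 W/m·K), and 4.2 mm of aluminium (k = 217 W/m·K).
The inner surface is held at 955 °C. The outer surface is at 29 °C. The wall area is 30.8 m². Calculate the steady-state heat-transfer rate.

Q ≈ 12100 W

Using the resistance-network approach (series):
R_silica brick = L/(kA) = 0.09/(1.39×30.8) = 0.002102 K/W
R_calcium silicate = L/(kA) = 0.16/(0.0699×30.8) = 0.07432 K/W
R_aluminium = L/(kA) = 0.0042/(217×30.8) = 6.284×10^-7 K/W
R_total = 0.07642 K/W
Q = ΔT / R_total = 926 / 0.07642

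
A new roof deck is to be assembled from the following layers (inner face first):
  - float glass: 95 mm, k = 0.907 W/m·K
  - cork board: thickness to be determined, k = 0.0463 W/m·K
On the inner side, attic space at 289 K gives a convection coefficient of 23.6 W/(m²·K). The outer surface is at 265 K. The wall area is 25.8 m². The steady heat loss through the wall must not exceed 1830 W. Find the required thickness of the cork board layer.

L ≈ 8.85 mm

Using the resistance-network approach (series):
R_inner film = 1/(h_i·A) = 1/(23.6×25.8) = 0.001642 K/W
R_float glass = L/(kA) = 0.095/(0.907×25.8) = 0.00406 K/W
Sum of the known resistances R_other = 0.005702 K/W
Required total resistance R_tot = ΔT/Q_allow = 24/1830 = 0.01311 K/W
R_cork board = R_tot − R_other = 0.007413 K/W
L = R·k·A = 0.007413×0.0463×25.8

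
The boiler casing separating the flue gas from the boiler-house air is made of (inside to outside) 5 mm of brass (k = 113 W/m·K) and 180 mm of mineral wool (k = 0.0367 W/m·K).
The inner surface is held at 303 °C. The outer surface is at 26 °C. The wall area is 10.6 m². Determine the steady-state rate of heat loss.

Q ≈ 599 W

Thermal resistances in series:
R_brass = L/(kA) = 0.005/(113×10.6) = 4.174×10^-6 K/W
R_mineral wool = L/(kA) = 0.18/(0.0367×10.6) = 0.4627 K/W
R_total = 0.4627 K/W
Q = ΔT / R_total = 277 / 0.4627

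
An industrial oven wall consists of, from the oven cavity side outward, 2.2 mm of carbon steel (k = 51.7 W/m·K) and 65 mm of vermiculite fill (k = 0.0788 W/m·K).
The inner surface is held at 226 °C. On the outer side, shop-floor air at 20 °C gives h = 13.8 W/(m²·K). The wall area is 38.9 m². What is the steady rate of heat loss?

Model the wall as resistances in series:
R_carbon steel = L/(kA) = 0.0022/(51.7×38.9) = 1.094×10^-6 K/W
R_vermiculite fill = L/(kA) = 0.065/(0.0788×38.9) = 0.0212 K/W
R_outer film = 1/(h_o·A) = 1/(13.8×38.9) = 0.001863 K/W
R_total = 0.02307 K/W
Q = ΔT / R_total = 206 / 0.02307

Q ≈ 8930 W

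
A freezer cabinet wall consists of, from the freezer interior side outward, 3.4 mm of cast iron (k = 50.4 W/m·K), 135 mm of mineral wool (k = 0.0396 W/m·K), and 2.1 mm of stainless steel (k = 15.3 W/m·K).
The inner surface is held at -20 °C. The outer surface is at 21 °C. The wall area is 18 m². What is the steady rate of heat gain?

Q ≈ 216 W

Treating each layer as a thermal resistance in series:
R_cast iron = L/(kA) = 0.0034/(50.4×18) = 3.748×10^-6 K/W
R_mineral wool = L/(kA) = 0.135/(0.0396×18) = 0.1894 K/W
R_stainless steel = L/(kA) = 0.0021/(15.3×18) = 7.625×10^-6 K/W
R_total = 0.1894 K/W
Q = ΔT / R_total = 41 / 0.1894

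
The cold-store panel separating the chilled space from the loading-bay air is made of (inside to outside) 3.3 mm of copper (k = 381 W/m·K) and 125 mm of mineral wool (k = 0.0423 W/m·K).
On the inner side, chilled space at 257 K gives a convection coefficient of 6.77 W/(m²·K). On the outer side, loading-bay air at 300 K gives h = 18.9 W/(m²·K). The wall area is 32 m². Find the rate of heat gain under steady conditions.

Q ≈ 436 W

Model the wall as resistances in series:
R_inner film = 1/(h_i·A) = 1/(6.77×32) = 0.004616 K/W
R_copper = L/(kA) = 0.0033/(381×32) = 2.707×10^-7 K/W
R_mineral wool = L/(kA) = 0.125/(0.0423×32) = 0.09235 K/W
R_outer film = 1/(h_o·A) = 1/(18.9×32) = 0.001653 K/W
R_total = 0.09862 K/W
Q = ΔT / R_total = 43 / 0.09862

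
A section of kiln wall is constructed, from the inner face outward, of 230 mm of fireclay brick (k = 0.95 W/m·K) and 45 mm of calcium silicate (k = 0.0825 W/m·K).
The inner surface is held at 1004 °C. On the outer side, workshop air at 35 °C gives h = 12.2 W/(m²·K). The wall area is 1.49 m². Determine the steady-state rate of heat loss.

Q ≈ 1660 W

Series thermal resistances:
R_fireclay brick = L/(kA) = 0.23/(0.95×1.49) = 0.1625 K/W
R_calcium silicate = L/(kA) = 0.045/(0.0825×1.49) = 0.3661 K/W
R_outer film = 1/(h_o·A) = 1/(12.2×1.49) = 0.05501 K/W
R_total = 0.5836 K/W
Q = ΔT / R_total = 969 / 0.5836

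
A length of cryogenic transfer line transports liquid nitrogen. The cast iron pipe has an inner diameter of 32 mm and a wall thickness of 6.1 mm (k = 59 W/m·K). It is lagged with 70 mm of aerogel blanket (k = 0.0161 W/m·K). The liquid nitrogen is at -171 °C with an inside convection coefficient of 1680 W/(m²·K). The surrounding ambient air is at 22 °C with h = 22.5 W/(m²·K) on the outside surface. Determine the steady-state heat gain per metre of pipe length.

Per-layer cylindrical resistances, series-summed:
R_inner film = 1/(h_i·2πr₁L) = 1/(1680×2π×0.016×1) = 0.005921 K/W
R_cast iron pipe wall = ln(22.1/16)/(2π×59×1) = 8.713×10^-4 K/W
R_aerogel blanket = ln(92.1/22.1)/(2π×0.0161×1) = 14.11 K/W
R_outer film = 1/(h_o·2πr_oL) = 1/(22.5×2π×0.0921×1) = 0.0768 K/W
R_total = 14.19 K/W
Q = ΔT/R_total = 193/14.19

q′ ≈ 13.6 W/m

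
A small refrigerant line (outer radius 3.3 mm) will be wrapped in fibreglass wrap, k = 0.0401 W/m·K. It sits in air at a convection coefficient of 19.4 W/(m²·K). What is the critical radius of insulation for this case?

For a cylinder r_cr = k/h = 0.0401/19.4
r_cr = 2.07 mm; since the bare radius (3.3 mm) is above r_cr, any added insulation will reduce heat loss.

r_cr ≈ 2.07 mm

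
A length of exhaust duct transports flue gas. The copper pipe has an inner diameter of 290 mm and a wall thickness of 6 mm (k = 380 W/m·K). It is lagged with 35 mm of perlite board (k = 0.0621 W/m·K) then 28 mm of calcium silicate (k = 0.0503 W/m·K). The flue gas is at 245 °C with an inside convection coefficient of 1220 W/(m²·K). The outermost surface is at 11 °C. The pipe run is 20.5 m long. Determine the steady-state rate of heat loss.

Cylindrical conduction, so R = ln(r₂/r₁)/(2πkL) per layer, in series:
R_inner film = 1/(h_i·2πr₁L) = 1/(1220×2π×0.145×20.5) = 4.389×10^-5 K/W
R_copper pipe wall = ln(151/145)/(2π×380×20.5) = 8.284×10^-7 K/W
R_perlite board = ln(186/151)/(2π×0.0621×20.5) = 0.02606 K/W
R_calcium silicate = ln(214/186)/(2π×0.0503×20.5) = 0.02164 K/W
R_total = 0.04775 K/W
Q = ΔT/R_total = 234/0.04775

Q ≈ 4900 W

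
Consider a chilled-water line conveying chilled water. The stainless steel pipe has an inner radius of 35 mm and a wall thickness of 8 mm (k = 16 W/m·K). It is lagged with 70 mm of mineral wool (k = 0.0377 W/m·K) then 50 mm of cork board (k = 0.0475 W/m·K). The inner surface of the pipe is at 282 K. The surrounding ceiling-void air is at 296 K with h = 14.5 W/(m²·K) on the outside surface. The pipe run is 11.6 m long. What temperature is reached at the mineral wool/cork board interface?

T ≈ 293 K

Radial resistances (cylindrical: R_cond = ln(r_o/r_i)/(2πkL), R_conv = 1/(h·2πrL)):
R_stainless steel pipe wall = ln(43/35)/(2π×16×11.6) = 1.765×10^-4 K/W
R_mineral wool = ln(113/43)/(2π×0.0377×11.6) = 0.3516 K/W
R_cork board = ln(163/113)/(2π×0.0475×11.6) = 0.1058 K/W
R_outer film = 1/(h_o·2πr_oL) = 1/(14.5×2π×0.163×11.6) = 0.005805 K/W
R_total = 0.4634 K/W
Q = ΔT/R_total = 14/0.4634
Q = 30.2 W
T_interface = T_inner + Q·ΣR(inner→interface) = 282 + 30.2×0.3518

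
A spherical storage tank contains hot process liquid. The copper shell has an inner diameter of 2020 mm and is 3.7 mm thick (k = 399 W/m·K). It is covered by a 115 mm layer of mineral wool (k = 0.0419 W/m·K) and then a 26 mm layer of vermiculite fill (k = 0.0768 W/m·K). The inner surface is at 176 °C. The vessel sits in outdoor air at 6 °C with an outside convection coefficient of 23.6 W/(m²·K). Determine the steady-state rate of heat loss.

Q ≈ 794 W

Spherical conduction: R = (1/r_in − 1/r_out)/(4πk) per layer; series-sum.
R_copper shell = (1/1.01 − 1/1.0137)/(4π×399) = 7.208×10^-7 K/W
R_mineral wool = (1/1.0137 − 1/1.1287)/(4π×0.0419) = 0.1909 K/W
R_vermiculite fill = (1/1.1287 − 1/1.1547)/(4π×0.0768) = 0.02067 K/W
R_outer film = 1/(h·4πr_o²) = 1/(23.6×4π×1.1547²) = 0.002529 K/W
R_total = 0.2141 K/W
Q = ΔT/R_total = 170/0.2141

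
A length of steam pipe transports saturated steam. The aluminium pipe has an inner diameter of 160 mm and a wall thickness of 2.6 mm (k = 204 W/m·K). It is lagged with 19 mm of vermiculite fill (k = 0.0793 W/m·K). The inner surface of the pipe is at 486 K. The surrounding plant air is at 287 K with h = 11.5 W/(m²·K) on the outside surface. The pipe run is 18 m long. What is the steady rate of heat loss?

Treating each annulus and film as a series resistance:
R_aluminium pipe wall = ln(82.6/80)/(2π×204×18) = 1.386×10^-6 K/W
R_vermiculite fill = ln(101.6/82.6)/(2π×0.0793×18) = 0.02308 K/W
R_outer film = 1/(h_o·2πr_oL) = 1/(11.5×2π×0.1016×18) = 0.007568 K/W
R_total = 0.03065 K/W
Q = ΔT/R_total = 199/0.03065

Q ≈ 6490 W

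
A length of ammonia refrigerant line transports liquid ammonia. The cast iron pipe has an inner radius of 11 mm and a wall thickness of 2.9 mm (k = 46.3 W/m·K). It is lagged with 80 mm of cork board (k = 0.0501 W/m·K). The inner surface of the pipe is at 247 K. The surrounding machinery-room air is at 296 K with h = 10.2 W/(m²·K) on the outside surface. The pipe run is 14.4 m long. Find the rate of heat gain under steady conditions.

Q ≈ 113 W

Radial resistances (cylindrical: R_cond = ln(r_o/r_i)/(2πkL), R_conv = 1/(h·2πrL)):
R_cast iron pipe wall = ln(13.9/11)/(2π×46.3×14.4) = 5.586×10^-5 K/W
R_cork board = ln(93.9/13.9)/(2π×0.0501×14.4) = 0.4214 K/W
R_outer film = 1/(h_o·2πr_oL) = 1/(10.2×2π×0.0939×14.4) = 0.01154 K/W
R_total = 0.433 K/W
Q = ΔT/R_total = 49/0.433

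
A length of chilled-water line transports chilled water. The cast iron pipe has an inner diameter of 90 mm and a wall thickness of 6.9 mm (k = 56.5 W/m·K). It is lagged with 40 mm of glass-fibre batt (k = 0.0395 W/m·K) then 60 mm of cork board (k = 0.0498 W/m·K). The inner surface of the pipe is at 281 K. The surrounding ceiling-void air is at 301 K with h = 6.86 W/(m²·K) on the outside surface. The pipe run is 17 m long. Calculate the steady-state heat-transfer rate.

Q ≈ 83.7 W

Cylindrical conduction, so R = ln(r₂/r₁)/(2πkL) per layer, in series:
R_cast iron pipe wall = ln(51.9/45)/(2π×56.5×17) = 2.364×10^-5 K/W
R_glass-fibre batt = ln(91.9/51.9)/(2π×0.0395×17) = 0.1354 K/W
R_cork board = ln(151.9/91.9)/(2π×0.0498×17) = 0.09447 K/W
R_outer film = 1/(h_o·2πr_oL) = 1/(6.86×2π×0.1519×17) = 0.008984 K/W
R_total = 0.2389 K/W
Q = ΔT/R_total = 20/0.2389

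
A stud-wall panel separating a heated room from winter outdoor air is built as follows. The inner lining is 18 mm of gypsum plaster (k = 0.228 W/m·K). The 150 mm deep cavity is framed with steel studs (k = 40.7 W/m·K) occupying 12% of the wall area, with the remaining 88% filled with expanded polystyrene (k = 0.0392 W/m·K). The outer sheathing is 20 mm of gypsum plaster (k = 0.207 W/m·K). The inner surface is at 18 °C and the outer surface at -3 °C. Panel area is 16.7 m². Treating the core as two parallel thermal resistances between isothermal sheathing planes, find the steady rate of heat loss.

Q ≈ 1700 W

Sheathing layers in series; stud and cavity paths in parallel between them.
R_inner = 0.018/(0.228×16.7) = 0.004727 K/W
R_stud  = 0.15/(40.7×0.12×16.7) = 0.001839 K/W
R_cav   = 0.15/(0.0392×0.88×16.7) = 0.2604 K/W
1/R_core = 1/R_stud + 1/R_cav → R_core = 0.001826 K/W
R_outer = 0.02/(0.207×16.7) = 0.005786 K/W
R_total = 0.01234 K/W
Q = ΔT/R_total = 21/0.01234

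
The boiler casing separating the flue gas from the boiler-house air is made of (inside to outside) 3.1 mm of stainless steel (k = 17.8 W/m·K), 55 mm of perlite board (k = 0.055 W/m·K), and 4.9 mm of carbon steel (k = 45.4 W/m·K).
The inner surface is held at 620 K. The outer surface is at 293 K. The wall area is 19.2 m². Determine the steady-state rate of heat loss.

Q ≈ 6280 W

Using the resistance-network approach (series):
R_stainless steel = L/(kA) = 0.0031/(17.8×19.2) = 9.071×10^-6 K/W
R_perlite board = L/(kA) = 0.055/(0.055×19.2) = 0.05208 K/W
R_carbon steel = L/(kA) = 0.0049/(45.4×19.2) = 5.621×10^-6 K/W
R_total = 0.0521 K/W
Q = ΔT / R_total = 327 / 0.0521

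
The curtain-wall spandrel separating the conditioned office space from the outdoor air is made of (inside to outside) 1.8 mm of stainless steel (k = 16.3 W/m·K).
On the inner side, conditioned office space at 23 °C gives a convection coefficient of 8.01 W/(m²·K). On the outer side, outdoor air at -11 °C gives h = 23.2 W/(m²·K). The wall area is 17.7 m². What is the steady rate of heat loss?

Q ≈ 3580 W

Model the wall as resistances in series:
R_inner film = 1/(h_i·A) = 1/(8.01×17.7) = 0.007053 K/W
R_stainless steel = L/(kA) = 0.0018/(16.3×17.7) = 6.239×10^-6 K/W
R_outer film = 1/(h_o·A) = 1/(23.2×17.7) = 0.002435 K/W
R_total = 0.009495 K/W
Q = ΔT / R_total = 34 / 0.009495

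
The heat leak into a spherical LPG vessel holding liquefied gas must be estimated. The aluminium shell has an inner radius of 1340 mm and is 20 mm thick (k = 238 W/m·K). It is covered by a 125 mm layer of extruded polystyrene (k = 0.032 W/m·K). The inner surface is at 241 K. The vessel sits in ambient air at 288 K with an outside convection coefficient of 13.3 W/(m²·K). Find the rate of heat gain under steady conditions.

For a spherical shell R = (1/r₁ − 1/r₂)/(4πk); film R = 1/(h·4πr²). In series:
R_aluminium shell = (1/1.34 − 1/1.36)/(4π×238) = 3.669×10^-6 K/W
R_extruded polystyrene = (1/1.36 − 1/1.485)/(4π×0.032) = 0.1539 K/W
R_outer film = 1/(h·4πr_o²) = 1/(13.3×4π×1.485²) = 0.002713 K/W
R_total = 0.1566 K/W
Q = ΔT/R_total = 47/0.1566

Q ≈ 300 W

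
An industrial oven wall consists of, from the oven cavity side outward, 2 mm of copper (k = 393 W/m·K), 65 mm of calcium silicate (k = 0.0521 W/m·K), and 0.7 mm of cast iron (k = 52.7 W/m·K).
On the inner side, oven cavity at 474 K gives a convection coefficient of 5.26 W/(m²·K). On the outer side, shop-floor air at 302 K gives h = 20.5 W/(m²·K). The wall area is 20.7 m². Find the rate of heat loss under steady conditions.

Q ≈ 2400 W

Series thermal resistances:
R_inner film = 1/(h_i·A) = 1/(5.26×20.7) = 0.009184 K/W
R_copper = L/(kA) = 0.002/(393×20.7) = 2.458×10^-7 K/W
R_calcium silicate = L/(kA) = 0.065/(0.0521×20.7) = 0.06027 K/W
R_cast iron = L/(kA) = 0.0007/(52.7×20.7) = 6.417×10^-7 K/W
R_outer film = 1/(h_o·A) = 1/(20.5×20.7) = 0.002357 K/W
R_total = 0.07181 K/W
Q = ΔT / R_total = 172 / 0.07181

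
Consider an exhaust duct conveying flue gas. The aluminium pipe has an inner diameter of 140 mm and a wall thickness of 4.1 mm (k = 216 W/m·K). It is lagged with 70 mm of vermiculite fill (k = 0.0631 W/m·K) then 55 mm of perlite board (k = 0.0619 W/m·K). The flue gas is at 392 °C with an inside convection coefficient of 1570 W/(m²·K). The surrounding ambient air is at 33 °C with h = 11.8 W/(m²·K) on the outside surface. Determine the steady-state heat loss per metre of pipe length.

Per-layer cylindrical resistances, series-summed:
R_inner film = 1/(h_i·2πr₁L) = 1/(1570×2π×0.07×1) = 0.001448 K/W
R_aluminium pipe wall = ln(74.1/70)/(2π×216×1) = 4.194×10^-5 K/W
R_vermiculite fill = ln(144.1/74.1)/(2π×0.0631×1) = 1.678 K/W
R_perlite board = ln(199.1/144.1)/(2π×0.0619×1) = 0.8313 K/W
R_outer film = 1/(h_o·2πr_oL) = 1/(11.8×2π×0.1991×1) = 0.06774 K/W
R_total = 2.578 K/W
Q = ΔT/R_total = 359/2.578

q′ ≈ 139 W/m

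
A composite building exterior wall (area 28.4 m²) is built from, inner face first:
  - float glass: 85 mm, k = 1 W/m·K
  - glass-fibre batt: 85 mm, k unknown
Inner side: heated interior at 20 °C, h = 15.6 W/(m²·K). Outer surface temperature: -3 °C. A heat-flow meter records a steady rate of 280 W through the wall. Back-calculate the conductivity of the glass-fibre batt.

Thermal resistances in series:
R_inner film = 1/(h_i·A) = 1/(15.6×28.4) = 0.002257 K/W
R_float glass = L/(kA) = 0.085/(1×28.4) = 0.002993 K/W
Sum of known resistances R_other = 0.00525 K/W
Total R = ΔT/Q = 23/280 = 0.08214 K/W
R_glass-fibre batt = R_total − R_other = 0.07689 K/W
k = L/(R·A) = 0.085/(0.07689×28.4)

k ≈ 0.0389 W/(m·K)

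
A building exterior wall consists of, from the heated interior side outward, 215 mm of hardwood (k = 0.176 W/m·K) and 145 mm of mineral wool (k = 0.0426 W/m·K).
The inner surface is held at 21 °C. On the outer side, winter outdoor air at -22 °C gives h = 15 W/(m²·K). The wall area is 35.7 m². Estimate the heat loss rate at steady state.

Q ≈ 327 W

Thermal resistances in series:
R_hardwood = L/(kA) = 0.215/(0.176×35.7) = 0.03422 K/W
R_mineral wool = L/(kA) = 0.145/(0.0426×35.7) = 0.09534 K/W
R_outer film = 1/(h_o·A) = 1/(15×35.7) = 0.001867 K/W
R_total = 0.1314 K/W
Q = ΔT / R_total = 43 / 0.1314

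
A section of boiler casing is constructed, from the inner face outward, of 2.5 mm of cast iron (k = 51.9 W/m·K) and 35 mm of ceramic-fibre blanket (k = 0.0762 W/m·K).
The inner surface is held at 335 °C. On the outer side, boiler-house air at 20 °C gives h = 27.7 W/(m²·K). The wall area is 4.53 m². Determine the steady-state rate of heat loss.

Q ≈ 2880 W

Using the resistance-network approach (series):
R_cast iron = L/(kA) = 0.0025/(51.9×4.53) = 1.063×10^-5 K/W
R_ceramic-fibre blanket = L/(kA) = 0.035/(0.0762×4.53) = 0.1014 K/W
R_outer film = 1/(h_o·A) = 1/(27.7×4.53) = 0.007969 K/W
R_total = 0.1094 K/W
Q = ΔT / R_total = 315 / 0.1094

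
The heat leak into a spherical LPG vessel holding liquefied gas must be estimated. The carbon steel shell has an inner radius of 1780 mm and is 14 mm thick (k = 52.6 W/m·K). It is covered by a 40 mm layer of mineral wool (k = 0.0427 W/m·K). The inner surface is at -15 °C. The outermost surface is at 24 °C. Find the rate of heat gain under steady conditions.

Q ≈ 1720 W

Spherical conduction: R = (1/r_in − 1/r_out)/(4πk) per layer; series-sum.
R_carbon steel shell = (1/1.78 − 1/1.794)/(4π×52.6) = 6.633×10^-6 K/W
R_mineral wool = (1/1.794 − 1/1.834)/(4π×0.0427) = 0.02266 K/W
R_total = 0.02266 K/W
Q = ΔT/R_total = 39/0.02266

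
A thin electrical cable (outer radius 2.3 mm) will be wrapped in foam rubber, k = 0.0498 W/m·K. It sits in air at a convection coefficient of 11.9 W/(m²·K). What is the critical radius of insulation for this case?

r_cr ≈ 4.18 mm

For a cylinder r_cr = k/h = 0.0498/11.9
r_cr = 4.18 mm; since the bare radius (2.3 mm) is below r_cr, adding a thin layer of insulation will *increase* heat loss.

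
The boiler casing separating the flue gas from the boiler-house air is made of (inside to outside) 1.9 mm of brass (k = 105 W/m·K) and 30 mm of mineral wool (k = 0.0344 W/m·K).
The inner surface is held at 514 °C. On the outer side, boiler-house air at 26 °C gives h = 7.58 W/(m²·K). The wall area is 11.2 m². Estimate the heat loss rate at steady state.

Q ≈ 5440 W

Series thermal resistances:
R_brass = L/(kA) = 0.0019/(105×11.2) = 1.616×10^-6 K/W
R_mineral wool = L/(kA) = 0.03/(0.0344×11.2) = 0.07787 K/W
R_outer film = 1/(h_o·A) = 1/(7.58×11.2) = 0.01178 K/W
R_total = 0.08965 K/W
Q = ΔT / R_total = 488 / 0.08965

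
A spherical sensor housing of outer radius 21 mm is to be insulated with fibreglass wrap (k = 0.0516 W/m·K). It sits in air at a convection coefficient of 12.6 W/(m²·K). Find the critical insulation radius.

For a sphere r_cr = 2k/h = 2×0.0516/12.6
r_cr = 8.19 mm; since the bare radius (21 mm) is above r_cr, any added insulation will reduce heat loss.

r_cr ≈ 8.19 mm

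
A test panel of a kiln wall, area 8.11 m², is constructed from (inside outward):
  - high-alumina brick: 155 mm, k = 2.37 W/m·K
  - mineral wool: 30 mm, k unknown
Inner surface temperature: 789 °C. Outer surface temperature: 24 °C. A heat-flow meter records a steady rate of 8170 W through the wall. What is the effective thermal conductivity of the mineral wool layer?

k ≈ 0.0432 W/(m·K)

Using the resistance-network approach (series):
R_high-alumina brick = L/(kA) = 0.155/(2.37×8.11) = 0.008064 K/W
Sum of known resistances R_other = 0.008064 K/W
Total R = ΔT/Q = 765/8170 = 0.09364 K/W
R_mineral wool = R_total − R_other = 0.08557 K/W
k = L/(R·A) = 0.03/(0.08557×8.11)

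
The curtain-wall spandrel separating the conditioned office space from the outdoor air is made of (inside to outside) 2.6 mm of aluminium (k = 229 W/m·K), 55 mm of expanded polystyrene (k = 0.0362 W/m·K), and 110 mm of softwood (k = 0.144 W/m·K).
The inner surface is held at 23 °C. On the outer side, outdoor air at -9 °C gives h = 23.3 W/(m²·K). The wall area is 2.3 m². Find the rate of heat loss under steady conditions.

Model the wall as resistances in series:
R_aluminium = L/(kA) = 0.0026/(229×2.3) = 4.936×10^-6 K/W
R_expanded polystyrene = L/(kA) = 0.055/(0.0362×2.3) = 0.6606 K/W
R_softwood = L/(kA) = 0.11/(0.144×2.3) = 0.3321 K/W
R_outer film = 1/(h_o·A) = 1/(23.3×2.3) = 0.01866 K/W
R_total = 1.011 K/W
Q = ΔT / R_total = 32 / 1.011

Q ≈ 31.6 W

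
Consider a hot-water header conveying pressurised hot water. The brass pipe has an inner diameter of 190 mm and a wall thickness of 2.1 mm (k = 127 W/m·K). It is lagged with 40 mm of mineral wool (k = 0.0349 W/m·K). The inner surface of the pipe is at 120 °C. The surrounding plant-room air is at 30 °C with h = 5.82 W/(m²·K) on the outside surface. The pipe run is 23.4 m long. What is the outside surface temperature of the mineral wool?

T ≈ 40.1 °C

Cylindrical conduction, so R = ln(r₂/r₁)/(2πkL) per layer, in series:
R_brass pipe wall = ln(97.1/95)/(2π×127×23.4) = 1.171×10^-6 K/W
R_mineral wool = ln(137.1/97.1)/(2π×0.0349×23.4) = 0.06723 K/W
R_outer film = 1/(h_o·2πr_oL) = 1/(5.82×2π×0.1371×23.4) = 0.008524 K/W
R_total = 0.07575 K/W
Q = ΔT/R_total = 90/0.07575
Q = 1190 W
T_interface = T_inner − Q·ΣR(inner→interface) = 120 − 1190×0.06723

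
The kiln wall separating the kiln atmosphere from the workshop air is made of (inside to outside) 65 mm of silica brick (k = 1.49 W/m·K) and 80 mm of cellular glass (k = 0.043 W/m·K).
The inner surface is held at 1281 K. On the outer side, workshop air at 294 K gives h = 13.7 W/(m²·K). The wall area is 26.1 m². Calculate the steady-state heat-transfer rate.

Model the wall as resistances in series:
R_silica brick = L/(kA) = 0.065/(1.49×26.1) = 0.001671 K/W
R_cellular glass = L/(kA) = 0.08/(0.043×26.1) = 0.07128 K/W
R_outer film = 1/(h_o·A) = 1/(13.7×26.1) = 0.002797 K/W
R_total = 0.07575 K/W
Q = ΔT / R_total = 987 / 0.07575

Q ≈ 13000 W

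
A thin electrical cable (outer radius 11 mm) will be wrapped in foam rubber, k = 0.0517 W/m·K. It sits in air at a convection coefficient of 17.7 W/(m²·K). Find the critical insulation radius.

For a cylinder r_cr = k/h = 0.0517/17.7
r_cr = 2.92 mm; since the bare radius (11 mm) is above r_cr, any added insulation will reduce heat loss.

r_cr ≈ 2.92 mm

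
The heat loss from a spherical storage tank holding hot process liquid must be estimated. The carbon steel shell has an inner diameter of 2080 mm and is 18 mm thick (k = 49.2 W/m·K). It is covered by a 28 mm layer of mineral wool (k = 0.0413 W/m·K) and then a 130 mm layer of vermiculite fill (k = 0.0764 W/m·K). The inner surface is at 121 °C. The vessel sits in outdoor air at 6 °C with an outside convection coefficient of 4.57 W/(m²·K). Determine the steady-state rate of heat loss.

Each spherical layer contributes R = (1/r_i − 1/r_o)/(4πk):
R_carbon steel shell = (1/1.04 − 1/1.058)/(4π×49.2) = 2.646×10^-5 K/W
R_mineral wool = (1/1.058 − 1/1.086)/(4π×0.0413) = 0.04696 K/W
R_vermiculite fill = (1/1.086 − 1/1.216)/(4π×0.0764) = 0.1025 K/W
R_outer film = 1/(h·4πr_o²) = 1/(4.57×4π×1.216²) = 0.01178 K/W
R_total = 0.1613 K/W
Q = ΔT/R_total = 115/0.1613

Q ≈ 713 W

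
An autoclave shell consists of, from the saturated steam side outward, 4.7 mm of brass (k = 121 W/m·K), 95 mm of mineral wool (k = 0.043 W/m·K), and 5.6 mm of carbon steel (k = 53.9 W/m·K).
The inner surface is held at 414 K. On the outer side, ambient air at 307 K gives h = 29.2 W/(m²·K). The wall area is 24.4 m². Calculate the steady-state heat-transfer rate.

Q ≈ 1160 W

Using the resistance-network approach (series):
R_brass = L/(kA) = 0.0047/(121×24.4) = 1.592×10^-6 K/W
R_mineral wool = L/(kA) = 0.095/(0.043×24.4) = 0.09055 K/W
R_carbon steel = L/(kA) = 0.0056/(53.9×24.4) = 4.258×10^-6 K/W
R_outer film = 1/(h_o·A) = 1/(29.2×24.4) = 0.001404 K/W
R_total = 0.09195 K/W
Q = ΔT / R_total = 107 / 0.09195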